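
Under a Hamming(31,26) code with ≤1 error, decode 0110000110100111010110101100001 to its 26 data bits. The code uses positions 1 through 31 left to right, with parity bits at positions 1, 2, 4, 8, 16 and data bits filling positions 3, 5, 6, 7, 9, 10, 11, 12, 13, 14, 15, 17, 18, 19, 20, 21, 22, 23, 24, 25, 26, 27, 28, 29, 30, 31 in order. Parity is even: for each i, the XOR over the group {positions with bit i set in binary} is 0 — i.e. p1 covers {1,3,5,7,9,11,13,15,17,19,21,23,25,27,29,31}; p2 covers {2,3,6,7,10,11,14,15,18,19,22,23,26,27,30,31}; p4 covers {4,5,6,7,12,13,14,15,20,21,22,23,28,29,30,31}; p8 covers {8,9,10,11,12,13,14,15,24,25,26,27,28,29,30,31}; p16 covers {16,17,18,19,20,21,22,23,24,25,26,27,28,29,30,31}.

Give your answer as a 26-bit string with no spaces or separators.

s1 (pos 1,3,5,7,9,11,13,15,17,19,21,23,25,27,29,31): 0⊕1⊕0⊕0⊕1⊕1⊕0⊕1⊕0⊕0⊕1⊕1⊕1⊕0⊕0⊕1 = 0
s2 (pos 2,3,6,7,10,11,14,15,18,19,22,23,26,27,30,31): 1⊕1⊕0⊕0⊕0⊕1⊕1⊕1⊕1⊕0⊕0⊕1⊕1⊕0⊕0⊕1 = 1
s4 (pos 4,5,6,7,12,13,14,15,20,21,22,23,28,29,30,31): 0⊕0⊕0⊕0⊕0⊕0⊕1⊕1⊕1⊕1⊕0⊕1⊕0⊕0⊕0⊕1 = 0
s8 (pos 8,9,10,11,12,13,14,15,24,25,26,27,28,29,30,31): 1⊕1⊕0⊕1⊕0⊕0⊕1⊕1⊕0⊕1⊕1⊕0⊕0⊕0⊕0⊕1 = 0
s16 (pos 16,17,18,19,20,21,22,23,24,25,26,27,28,29,30,31): 1⊕0⊕1⊕0⊕1⊕1⊕0⊕1⊕0⊕1⊕1⊕0⊕0⊕0⊕0⊕1 = 0
Syndrome s16…s1 = 00010 → error at position 2.
Flip position 2: 0110000110100111010110101100001 → 0010000110100111010110101100001
Read data bits from positions 3,5,6,7,9,10,11,12,13,14,15,17,18,19,20,21,22,23,24,25,26,27,28,29,30,31: 10001010011010110101100001

10001010011010110101100001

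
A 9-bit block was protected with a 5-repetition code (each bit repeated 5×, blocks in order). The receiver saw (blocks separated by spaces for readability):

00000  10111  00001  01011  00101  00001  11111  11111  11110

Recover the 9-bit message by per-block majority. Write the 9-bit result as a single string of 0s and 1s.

Block 1 (00000): 0 ones → 0
Block 2 (10111): 4 ones → 1
Block 3 (00001): 1 one → 0
Block 4 (01011): 3 ones → 1
Block 5 (00101): 2 ones → 0
Block 6 (00001): 1 one → 0
Block 7 (11111): 5 ones → 1
Block 8 (11111): 5 ones → 1
Block 9 (11110): 4 ones → 1

010100111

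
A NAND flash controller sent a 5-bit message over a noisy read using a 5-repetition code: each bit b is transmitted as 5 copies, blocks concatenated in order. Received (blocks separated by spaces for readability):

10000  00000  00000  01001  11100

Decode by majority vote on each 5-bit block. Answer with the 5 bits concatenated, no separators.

00001

Block 1 (10000): 1 one → 0
Block 2 (00000): 0 ones → 0
Block 3 (00000): 0 ones → 0
Block 4 (01001): 2 ones → 0
Block 5 (11100): 3 ones → 1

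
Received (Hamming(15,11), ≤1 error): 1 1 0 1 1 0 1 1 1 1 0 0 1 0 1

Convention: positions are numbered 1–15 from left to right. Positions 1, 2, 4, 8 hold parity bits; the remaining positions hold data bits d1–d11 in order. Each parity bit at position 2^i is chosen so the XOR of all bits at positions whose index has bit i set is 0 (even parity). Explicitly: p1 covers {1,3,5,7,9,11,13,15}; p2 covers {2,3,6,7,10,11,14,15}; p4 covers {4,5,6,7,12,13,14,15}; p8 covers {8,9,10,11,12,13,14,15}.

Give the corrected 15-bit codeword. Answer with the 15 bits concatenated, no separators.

s1 (pos 1,3,5,7,9,11,13,15): 1⊕0⊕1⊕1⊕1⊕0⊕1⊕1 = 0
s2 (pos 2,3,6,7,10,11,14,15): 1⊕0⊕0⊕1⊕1⊕0⊕0⊕1 = 0
s4 (pos 4,5,6,7,12,13,14,15): 1⊕1⊕0⊕1⊕0⊕1⊕0⊕1 = 1
s8 (pos 8,9,10,11,12,13,14,15): 1⊕1⊕1⊕0⊕0⊕1⊕0⊕1 = 1
Syndrome s8…s1 = 1100 → error at position 12.
Flip position 12: 110110111100101 → 110110111101101

110110111101101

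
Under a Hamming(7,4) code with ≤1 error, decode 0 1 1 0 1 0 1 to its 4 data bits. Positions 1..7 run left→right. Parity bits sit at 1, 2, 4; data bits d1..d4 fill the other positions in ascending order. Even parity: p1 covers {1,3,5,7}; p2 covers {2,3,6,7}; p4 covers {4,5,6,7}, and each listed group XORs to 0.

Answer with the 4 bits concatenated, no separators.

s1 (pos 1,3,5,7): 0⊕1⊕1⊕1 = 1
s2 (pos 2,3,6,7): 1⊕1⊕0⊕1 = 1
s4 (pos 4,5,6,7): 0⊕1⊕0⊕1 = 0
Syndrome s4…s1 = 011 → error at position 3.
Flip position 3: 0110101 → 0100101
Read data bits from positions 3,5,6,7: 0101

0101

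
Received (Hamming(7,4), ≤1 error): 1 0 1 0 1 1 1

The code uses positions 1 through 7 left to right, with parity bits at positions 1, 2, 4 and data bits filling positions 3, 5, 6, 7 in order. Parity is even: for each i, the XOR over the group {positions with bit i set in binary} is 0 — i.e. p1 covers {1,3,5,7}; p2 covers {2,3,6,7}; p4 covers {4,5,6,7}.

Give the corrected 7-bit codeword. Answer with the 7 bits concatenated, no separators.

1010101

s1 (pos 1,3,5,7): 1⊕1⊕1⊕1 = 0
s2 (pos 2,3,6,7): 0⊕1⊕1⊕1 = 1
s4 (pos 4,5,6,7): 0⊕1⊕1⊕1 = 1
Syndrome s4…s1 = 110 → error at position 6.
Flip position 6: 1010111 → 1010101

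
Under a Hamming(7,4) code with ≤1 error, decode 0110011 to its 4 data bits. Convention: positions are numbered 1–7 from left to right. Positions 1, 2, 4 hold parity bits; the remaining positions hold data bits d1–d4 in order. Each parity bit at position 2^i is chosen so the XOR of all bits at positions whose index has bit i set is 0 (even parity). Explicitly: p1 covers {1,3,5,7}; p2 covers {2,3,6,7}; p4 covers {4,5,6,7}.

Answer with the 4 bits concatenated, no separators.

1011

s1 (pos 1,3,5,7): 0⊕1⊕0⊕1 = 0
s2 (pos 2,3,6,7): 1⊕1⊕1⊕1 = 0
s4 (pos 4,5,6,7): 0⊕0⊕1⊕1 = 0
Syndrome s4…s1 = 000 → no error.
Read data bits from positions 3,5,6,7: 1011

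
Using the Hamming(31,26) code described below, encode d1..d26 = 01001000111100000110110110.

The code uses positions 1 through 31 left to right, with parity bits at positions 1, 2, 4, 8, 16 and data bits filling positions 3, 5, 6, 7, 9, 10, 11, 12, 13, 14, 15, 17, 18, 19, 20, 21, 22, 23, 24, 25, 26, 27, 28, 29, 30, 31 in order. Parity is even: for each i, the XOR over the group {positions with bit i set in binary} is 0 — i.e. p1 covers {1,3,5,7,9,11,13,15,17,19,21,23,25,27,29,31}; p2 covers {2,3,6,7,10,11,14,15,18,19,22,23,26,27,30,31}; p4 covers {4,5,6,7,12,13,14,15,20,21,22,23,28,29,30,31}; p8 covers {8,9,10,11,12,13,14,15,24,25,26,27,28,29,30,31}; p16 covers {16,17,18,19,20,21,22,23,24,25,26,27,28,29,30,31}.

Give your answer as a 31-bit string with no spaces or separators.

0001100110001111100000110110110

Place data at non-parity positions: p1 p2 0 p4 1 0 0 p8 1 0 0 0 1 1 1 p16 1 0 0 0 0 0 1 1 0 1 1 0 1 1 0
p1 (pos 1,3,5,7,9,11,13,15,17,19,21,23,25,27,29,31): XOR of data positions = 0⊕1⊕0⊕1⊕0⊕1⊕1⊕1⊕0⊕0⊕1⊕0⊕1⊕1⊕0 = 0
p2 (pos 2,3,6,7,10,11,14,15,18,19,22,23,26,27,30,31): XOR of data positions = 0⊕0⊕0⊕0⊕0⊕1⊕1⊕0⊕0⊕0⊕1⊕1⊕1⊕1⊕0 = 0
p4 (pos 4,5,6,7,12,13,14,15,20,21,22,23,28,29,30,31): XOR of data positions = 1⊕0⊕0⊕0⊕1⊕1⊕1⊕0⊕0⊕0⊕1⊕0⊕1⊕1⊕0 = 1
p8 (pos 8,9,10,11,12,13,14,15,24,25,26,27,28,29,30,31): XOR of data positions = 1⊕0⊕0⊕0⊕1⊕1⊕1⊕1⊕0⊕1⊕1⊕0⊕1⊕1⊕0 = 1
p16 (pos 16,17,18,19,20,21,22,23,24,25,26,27,28,29,30,31): XOR of data positions = 1⊕0⊕0⊕0⊕0⊕0⊕1⊕1⊕0⊕1⊕1⊕0⊕1⊕1⊕0 = 1
Codeword: 0001100110001111100000110110110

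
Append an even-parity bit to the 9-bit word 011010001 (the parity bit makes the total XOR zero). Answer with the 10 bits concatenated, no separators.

0110100010

XOR of the 9 data bits: 0⊕1⊕1⊕0⊕1⊕0⊕0⊕0⊕1 = 0
Parity bit = 0 (so all 10 bits XOR to 0).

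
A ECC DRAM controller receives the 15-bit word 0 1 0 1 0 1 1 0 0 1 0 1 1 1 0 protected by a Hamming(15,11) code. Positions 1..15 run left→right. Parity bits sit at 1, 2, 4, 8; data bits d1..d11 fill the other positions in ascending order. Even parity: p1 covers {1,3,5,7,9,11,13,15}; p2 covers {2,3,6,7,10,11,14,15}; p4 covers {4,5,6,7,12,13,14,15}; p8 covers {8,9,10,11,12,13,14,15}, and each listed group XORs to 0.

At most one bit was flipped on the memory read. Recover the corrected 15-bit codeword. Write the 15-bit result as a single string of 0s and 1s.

s1 (pos 1,3,5,7,9,11,13,15): 0⊕0⊕0⊕1⊕0⊕0⊕1⊕0 = 0
s2 (pos 2,3,6,7,10,11,14,15): 1⊕0⊕1⊕1⊕1⊕0⊕1⊕0 = 1
s4 (pos 4,5,6,7,12,13,14,15): 1⊕0⊕1⊕1⊕1⊕1⊕1⊕0 = 0
s8 (pos 8,9,10,11,12,13,14,15): 0⊕0⊕1⊕0⊕1⊕1⊕1⊕0 = 0
Syndrome s8…s1 = 0010 → error at position 2.
Flip position 2: 010101100101110 → 000101100101110

000101100101110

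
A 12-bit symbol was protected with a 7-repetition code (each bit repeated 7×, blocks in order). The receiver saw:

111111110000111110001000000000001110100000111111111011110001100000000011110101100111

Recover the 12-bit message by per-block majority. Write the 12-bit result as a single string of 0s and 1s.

Block 1 (1111111): 7 ones → 1
Block 2 (1000011): 3 ones → 0
Block 3 (1110001): 4 ones → 1
Block 4 (0000000): 0 ones → 0
Block 5 (0000111): 3 ones → 0
Block 6 (0100000): 1 one → 0
Block 7 (1111111): 7 ones → 1
Block 8 (1101111): 6 ones → 1
Block 9 (0001100): 2 ones → 0
Block 10 (0000000): 0 ones → 0
Block 11 (1111010): 5 ones → 1
Block 12 (1100111): 5 ones → 1

101000110011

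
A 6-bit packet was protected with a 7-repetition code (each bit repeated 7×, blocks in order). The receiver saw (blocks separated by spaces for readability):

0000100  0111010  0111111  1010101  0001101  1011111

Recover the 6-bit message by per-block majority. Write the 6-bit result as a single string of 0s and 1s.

011101

Block 1 (0000100): 1 one → 0
Block 2 (0111010): 4 ones → 1
Block 3 (0111111): 6 ones → 1
Block 4 (1010101): 4 ones → 1
Block 5 (0001101): 3 ones → 0
Block 6 (1011111): 6 ones → 1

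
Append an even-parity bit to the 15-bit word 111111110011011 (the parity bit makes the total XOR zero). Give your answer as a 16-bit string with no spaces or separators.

1111111100110110

XOR of the 15 data bits: 1⊕1⊕1⊕1⊕1⊕1⊕1⊕1⊕0⊕0⊕1⊕1⊕0⊕1⊕1 = 0
Parity bit = 0 (so all 16 bits XOR to 0).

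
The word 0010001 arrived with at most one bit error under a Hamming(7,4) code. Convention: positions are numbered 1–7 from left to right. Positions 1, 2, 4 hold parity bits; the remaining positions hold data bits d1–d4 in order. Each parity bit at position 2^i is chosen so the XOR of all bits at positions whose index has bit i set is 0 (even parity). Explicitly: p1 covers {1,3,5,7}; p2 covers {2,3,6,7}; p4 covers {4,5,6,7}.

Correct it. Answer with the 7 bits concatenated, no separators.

s1 (pos 1,3,5,7): 0⊕1⊕0⊕1 = 0
s2 (pos 2,3,6,7): 0⊕1⊕0⊕1 = 0
s4 (pos 4,5,6,7): 0⊕0⊕0⊕1 = 1
Syndrome s4…s1 = 100 → error at position 4.
Flip position 4: 0010001 → 0011001

0011001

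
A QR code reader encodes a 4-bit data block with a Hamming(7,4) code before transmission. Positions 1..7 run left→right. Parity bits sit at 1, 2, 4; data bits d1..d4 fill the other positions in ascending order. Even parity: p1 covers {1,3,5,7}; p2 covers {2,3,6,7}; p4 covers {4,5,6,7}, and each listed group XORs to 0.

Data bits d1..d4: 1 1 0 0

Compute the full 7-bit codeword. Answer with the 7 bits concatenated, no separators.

0111100

Place data at non-parity positions: p1 p2 1 p4 1 0 0
p1 (pos 1,3,5,7): XOR of data positions = 1⊕1⊕0 = 0
p2 (pos 2,3,6,7): XOR of data positions = 1⊕0⊕0 = 1
p4 (pos 4,5,6,7): XOR of data positions = 1⊕0⊕0 = 1
Codeword: 0111100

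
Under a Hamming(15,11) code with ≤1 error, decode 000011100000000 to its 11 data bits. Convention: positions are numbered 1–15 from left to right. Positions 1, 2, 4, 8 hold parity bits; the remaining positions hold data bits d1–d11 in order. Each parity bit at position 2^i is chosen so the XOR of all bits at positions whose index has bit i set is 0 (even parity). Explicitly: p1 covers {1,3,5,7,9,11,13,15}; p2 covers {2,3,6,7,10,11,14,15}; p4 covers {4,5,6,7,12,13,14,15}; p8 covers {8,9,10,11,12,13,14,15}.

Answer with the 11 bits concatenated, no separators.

s1 (pos 1,3,5,7,9,11,13,15): 0⊕0⊕1⊕1⊕0⊕0⊕0⊕0 = 0
s2 (pos 2,3,6,7,10,11,14,15): 0⊕0⊕1⊕1⊕0⊕0⊕0⊕0 = 0
s4 (pos 4,5,6,7,12,13,14,15): 0⊕1⊕1⊕1⊕0⊕0⊕0⊕0 = 1
s8 (pos 8,9,10,11,12,13,14,15): 0⊕0⊕0⊕0⊕0⊕0⊕0⊕0 = 0
Syndrome s8…s1 = 0100 → error at position 4.
Flip position 4: 000011100000000 → 000111100000000
Read data bits from positions 3,5,6,7,9,10,11,12,13,14,15: 01110000000

01110000000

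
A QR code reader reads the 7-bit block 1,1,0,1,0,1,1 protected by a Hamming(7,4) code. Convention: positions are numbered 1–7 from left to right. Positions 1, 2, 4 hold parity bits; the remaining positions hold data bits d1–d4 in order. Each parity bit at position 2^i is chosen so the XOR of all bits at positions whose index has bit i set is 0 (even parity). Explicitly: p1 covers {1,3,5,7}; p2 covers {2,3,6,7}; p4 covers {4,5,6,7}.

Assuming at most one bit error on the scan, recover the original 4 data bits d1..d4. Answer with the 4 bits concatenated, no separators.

0001

s1 (pos 1,3,5,7): 1⊕0⊕0⊕1 = 0
s2 (pos 2,3,6,7): 1⊕0⊕1⊕1 = 1
s4 (pos 4,5,6,7): 1⊕0⊕1⊕1 = 1
Syndrome s4…s1 = 110 → error at position 6.
Flip position 6: 1101011 → 1101001
Read data bits from positions 3,5,6,7: 0001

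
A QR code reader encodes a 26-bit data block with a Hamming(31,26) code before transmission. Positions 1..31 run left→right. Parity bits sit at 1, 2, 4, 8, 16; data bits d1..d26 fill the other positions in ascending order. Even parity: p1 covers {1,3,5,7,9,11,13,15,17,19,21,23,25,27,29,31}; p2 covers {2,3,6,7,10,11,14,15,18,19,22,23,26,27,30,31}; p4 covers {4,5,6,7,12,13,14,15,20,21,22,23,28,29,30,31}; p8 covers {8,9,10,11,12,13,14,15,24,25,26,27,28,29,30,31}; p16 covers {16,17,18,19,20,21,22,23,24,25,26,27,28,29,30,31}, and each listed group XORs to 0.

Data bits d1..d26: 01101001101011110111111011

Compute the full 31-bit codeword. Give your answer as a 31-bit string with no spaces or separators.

Place data at non-parity positions: p1 p2 0 p4 1 1 0 p8 1 0 0 1 1 0 1 p16 0 1 1 1 1 0 1 1 1 1 1 1 0 1 1
p1 (pos 1,3,5,7,9,11,13,15,17,19,21,23,25,27,29,31): XOR of data positions = 0⊕1⊕0⊕1⊕0⊕1⊕1⊕0⊕1⊕1⊕1⊕1⊕1⊕0⊕1 = 0
p2 (pos 2,3,6,7,10,11,14,15,18,19,22,23,26,27,30,31): XOR of data positions = 0⊕1⊕0⊕0⊕0⊕0⊕1⊕1⊕1⊕0⊕1⊕1⊕1⊕1⊕1 = 1
p4 (pos 4,5,6,7,12,13,14,15,20,21,22,23,28,29,30,31): XOR of data positions = 1⊕1⊕0⊕1⊕1⊕0⊕1⊕1⊕1⊕0⊕1⊕1⊕0⊕1⊕1 = 1
p8 (pos 8,9,10,11,12,13,14,15,24,25,26,27,28,29,30,31): XOR of data positions = 1⊕0⊕0⊕1⊕1⊕0⊕1⊕1⊕1⊕1⊕1⊕1⊕0⊕1⊕1 = 1
p16 (pos 16,17,18,19,20,21,22,23,24,25,26,27,28,29,30,31): XOR of data positions = 0⊕1⊕1⊕1⊕1⊕0⊕1⊕1⊕1⊕1⊕1⊕1⊕0⊕1⊕1 = 0
Codeword: 0101110110011010011110111111011

0101110110011010011110111111011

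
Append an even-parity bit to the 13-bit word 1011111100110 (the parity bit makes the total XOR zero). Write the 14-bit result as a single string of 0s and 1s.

XOR of the 13 data bits: 1⊕0⊕1⊕1⊕1⊕1⊕1⊕1⊕0⊕0⊕1⊕1⊕0 = 1
Parity bit = 1 (so all 14 bits XOR to 0).

10111111001101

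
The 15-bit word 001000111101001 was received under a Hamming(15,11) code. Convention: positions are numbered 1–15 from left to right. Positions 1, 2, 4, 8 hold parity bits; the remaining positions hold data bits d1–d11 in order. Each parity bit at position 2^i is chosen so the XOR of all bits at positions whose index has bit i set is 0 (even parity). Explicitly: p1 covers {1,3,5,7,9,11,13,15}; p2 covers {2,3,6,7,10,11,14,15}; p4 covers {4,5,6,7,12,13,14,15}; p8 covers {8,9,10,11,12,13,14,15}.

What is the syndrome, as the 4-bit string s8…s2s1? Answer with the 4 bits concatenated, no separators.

s1 (pos 1,3,5,7,9,11,13,15): 0⊕1⊕0⊕1⊕1⊕0⊕0⊕1 = 0
s2 (pos 2,3,6,7,10,11,14,15): 0⊕1⊕0⊕1⊕1⊕0⊕0⊕1 = 0
s4 (pos 4,5,6,7,12,13,14,15): 0⊕0⊕0⊕1⊕1⊕0⊕0⊕1 = 1
s8 (pos 8,9,10,11,12,13,14,15): 1⊕1⊕1⊕0⊕1⊕0⊕0⊕1 = 1
Syndrome s8…s1 = 1100 → error at position 12.

1100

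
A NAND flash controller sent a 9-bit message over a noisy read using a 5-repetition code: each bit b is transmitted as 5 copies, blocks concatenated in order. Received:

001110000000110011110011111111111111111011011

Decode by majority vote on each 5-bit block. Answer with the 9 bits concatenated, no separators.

100111111

Block 1 (00111): 3 ones → 1
Block 2 (00000): 0 ones → 0
Block 3 (00110): 2 ones → 0
Block 4 (01111): 4 ones → 1
Block 5 (00111): 3 ones → 1
Block 6 (11111): 5 ones → 1
Block 7 (11111): 5 ones → 1
Block 8 (11110): 4 ones → 1
Block 9 (11011): 4 ones → 1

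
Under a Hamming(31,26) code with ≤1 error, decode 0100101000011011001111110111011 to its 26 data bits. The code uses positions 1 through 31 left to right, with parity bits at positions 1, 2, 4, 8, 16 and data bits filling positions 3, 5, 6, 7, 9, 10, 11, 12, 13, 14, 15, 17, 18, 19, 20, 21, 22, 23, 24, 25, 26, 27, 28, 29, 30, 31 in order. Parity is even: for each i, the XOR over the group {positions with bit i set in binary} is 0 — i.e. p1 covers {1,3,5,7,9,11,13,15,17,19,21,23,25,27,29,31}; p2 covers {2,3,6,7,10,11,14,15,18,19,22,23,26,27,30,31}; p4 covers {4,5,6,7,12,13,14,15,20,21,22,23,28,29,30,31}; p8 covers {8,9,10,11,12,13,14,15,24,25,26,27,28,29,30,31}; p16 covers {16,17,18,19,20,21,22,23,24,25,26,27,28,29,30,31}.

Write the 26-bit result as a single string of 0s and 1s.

01011001101001111110111011

s1 (pos 1,3,5,7,9,11,13,15,17,19,21,23,25,27,29,31): 0⊕0⊕1⊕1⊕0⊕0⊕1⊕1⊕0⊕1⊕1⊕1⊕0⊕1⊕0⊕1 = 1
s2 (pos 2,3,6,7,10,11,14,15,18,19,22,23,26,27,30,31): 1⊕0⊕0⊕1⊕0⊕0⊕0⊕1⊕0⊕1⊕1⊕1⊕1⊕1⊕1⊕1 = 0
s4 (pos 4,5,6,7,12,13,14,15,20,21,22,23,28,29,30,31): 0⊕1⊕0⊕1⊕1⊕1⊕0⊕1⊕1⊕1⊕1⊕1⊕1⊕0⊕1⊕1 = 0
s8 (pos 8,9,10,11,12,13,14,15,24,25,26,27,28,29,30,31): 0⊕0⊕0⊕0⊕1⊕1⊕0⊕1⊕1⊕0⊕1⊕1⊕1⊕0⊕1⊕1 = 1
s16 (pos 16,17,18,19,20,21,22,23,24,25,26,27,28,29,30,31): 1⊕0⊕0⊕1⊕1⊕1⊕1⊕1⊕1⊕0⊕1⊕1⊕1⊕0⊕1⊕1 = 0
Syndrome s16…s1 = 01001 → error at position 9.
Flip position 9: 0100101000011011001111110111011 → 0100101010011011001111110111011
Read data bits from positions 3,5,6,7,9,10,11,12,13,14,15,17,18,19,20,21,22,23,24,25,26,27,28,29,30,31: 01011001101001111110111011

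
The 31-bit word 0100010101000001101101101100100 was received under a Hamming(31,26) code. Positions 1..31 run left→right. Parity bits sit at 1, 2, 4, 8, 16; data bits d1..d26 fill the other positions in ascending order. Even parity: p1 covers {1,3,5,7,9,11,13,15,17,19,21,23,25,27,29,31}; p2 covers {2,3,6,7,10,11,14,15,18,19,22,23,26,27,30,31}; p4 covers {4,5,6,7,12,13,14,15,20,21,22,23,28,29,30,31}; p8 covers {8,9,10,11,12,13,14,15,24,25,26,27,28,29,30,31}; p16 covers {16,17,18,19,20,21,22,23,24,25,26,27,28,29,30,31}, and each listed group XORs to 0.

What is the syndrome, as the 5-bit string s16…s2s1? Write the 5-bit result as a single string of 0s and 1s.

s1 (pos 1,3,5,7,9,11,13,15,17,19,21,23,25,27,29,31): 0⊕0⊕0⊕0⊕0⊕0⊕0⊕0⊕1⊕1⊕0⊕1⊕1⊕0⊕1⊕0 = 1
s2 (pos 2,3,6,7,10,11,14,15,18,19,22,23,26,27,30,31): 1⊕0⊕1⊕0⊕1⊕0⊕0⊕0⊕0⊕1⊕1⊕1⊕1⊕0⊕0⊕0 = 1
s4 (pos 4,5,6,7,12,13,14,15,20,21,22,23,28,29,30,31): 0⊕0⊕1⊕0⊕0⊕0⊕0⊕0⊕1⊕0⊕1⊕1⊕0⊕1⊕0⊕0 = 1
s8 (pos 8,9,10,11,12,13,14,15,24,25,26,27,28,29,30,31): 1⊕0⊕1⊕0⊕0⊕0⊕0⊕0⊕0⊕1⊕1⊕0⊕0⊕1⊕0⊕0 = 1
s16 (pos 16,17,18,19,20,21,22,23,24,25,26,27,28,29,30,31): 1⊕1⊕0⊕1⊕1⊕0⊕1⊕1⊕0⊕1⊕1⊕0⊕0⊕1⊕0⊕0 = 1
Syndrome s16…s1 = 11111 → error at position 31.

11111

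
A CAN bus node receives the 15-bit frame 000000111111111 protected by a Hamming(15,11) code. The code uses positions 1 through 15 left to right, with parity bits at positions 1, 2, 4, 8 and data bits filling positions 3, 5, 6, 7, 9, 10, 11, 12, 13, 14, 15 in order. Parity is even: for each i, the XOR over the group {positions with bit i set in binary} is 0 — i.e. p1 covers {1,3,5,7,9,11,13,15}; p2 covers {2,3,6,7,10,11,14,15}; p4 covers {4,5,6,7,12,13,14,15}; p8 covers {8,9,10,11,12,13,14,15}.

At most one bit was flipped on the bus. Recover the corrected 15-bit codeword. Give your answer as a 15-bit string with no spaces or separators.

s1 (pos 1,3,5,7,9,11,13,15): 0⊕0⊕0⊕1⊕1⊕1⊕1⊕1 = 1
s2 (pos 2,3,6,7,10,11,14,15): 0⊕0⊕0⊕1⊕1⊕1⊕1⊕1 = 1
s4 (pos 4,5,6,7,12,13,14,15): 0⊕0⊕0⊕1⊕1⊕1⊕1⊕1 = 1
s8 (pos 8,9,10,11,12,13,14,15): 1⊕1⊕1⊕1⊕1⊕1⊕1⊕1 = 0
Syndrome s8…s1 = 0111 → error at position 7.
Flip position 7: 000000111111111 → 000000011111111

000000011111111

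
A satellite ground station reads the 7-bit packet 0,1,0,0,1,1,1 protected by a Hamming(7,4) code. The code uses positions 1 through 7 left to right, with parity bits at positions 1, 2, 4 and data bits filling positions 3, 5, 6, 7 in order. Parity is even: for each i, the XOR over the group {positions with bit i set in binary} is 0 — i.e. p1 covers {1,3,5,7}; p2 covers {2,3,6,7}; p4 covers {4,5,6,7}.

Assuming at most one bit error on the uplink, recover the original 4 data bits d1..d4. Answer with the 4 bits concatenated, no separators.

0101

s1 (pos 1,3,5,7): 0⊕0⊕1⊕1 = 0
s2 (pos 2,3,6,7): 1⊕0⊕1⊕1 = 1
s4 (pos 4,5,6,7): 0⊕1⊕1⊕1 = 1
Syndrome s4…s1 = 110 → error at position 6.
Flip position 6: 0100111 → 0100101
Read data bits from positions 3,5,6,7: 0101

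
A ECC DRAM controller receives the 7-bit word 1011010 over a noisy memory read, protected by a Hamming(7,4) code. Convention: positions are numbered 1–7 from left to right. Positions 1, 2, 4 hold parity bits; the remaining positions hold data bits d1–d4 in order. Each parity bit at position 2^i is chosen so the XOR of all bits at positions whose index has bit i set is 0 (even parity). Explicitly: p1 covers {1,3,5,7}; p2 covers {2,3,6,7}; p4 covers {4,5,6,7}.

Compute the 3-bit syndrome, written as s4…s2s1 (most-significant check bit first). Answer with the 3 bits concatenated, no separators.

s1 (pos 1,3,5,7): 1⊕1⊕0⊕0 = 0
s2 (pos 2,3,6,7): 0⊕1⊕1⊕0 = 0
s4 (pos 4,5,6,7): 1⊕0⊕1⊕0 = 0
Syndrome s4…s1 = 000 → no error.

000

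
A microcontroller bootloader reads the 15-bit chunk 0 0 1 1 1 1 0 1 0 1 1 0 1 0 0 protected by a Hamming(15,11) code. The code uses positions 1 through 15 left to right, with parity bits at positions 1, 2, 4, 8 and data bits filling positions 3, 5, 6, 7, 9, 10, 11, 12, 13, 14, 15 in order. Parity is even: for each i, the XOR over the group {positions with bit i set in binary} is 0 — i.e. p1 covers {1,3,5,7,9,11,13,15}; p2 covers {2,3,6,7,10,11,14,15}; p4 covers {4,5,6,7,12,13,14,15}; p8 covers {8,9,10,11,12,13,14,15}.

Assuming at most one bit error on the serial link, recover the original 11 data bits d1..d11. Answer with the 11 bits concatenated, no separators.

11100110100

s1 (pos 1,3,5,7,9,11,13,15): 0⊕1⊕1⊕0⊕0⊕1⊕1⊕0 = 0
s2 (pos 2,3,6,7,10,11,14,15): 0⊕1⊕1⊕0⊕1⊕1⊕0⊕0 = 0
s4 (pos 4,5,6,7,12,13,14,15): 1⊕1⊕1⊕0⊕0⊕1⊕0⊕0 = 0
s8 (pos 8,9,10,11,12,13,14,15): 1⊕0⊕1⊕1⊕0⊕1⊕0⊕0 = 0
Syndrome s8…s1 = 0000 → no error.
Read data bits from positions 3,5,6,7,9,10,11,12,13,14,15: 11100110100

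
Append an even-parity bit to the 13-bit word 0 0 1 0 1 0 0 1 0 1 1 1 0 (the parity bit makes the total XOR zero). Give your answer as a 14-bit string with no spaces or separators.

00101001011100

XOR of the 13 data bits: 0⊕0⊕1⊕0⊕1⊕0⊕0⊕1⊕0⊕1⊕1⊕1⊕0 = 0
Parity bit = 0 (so all 14 bits XOR to 0).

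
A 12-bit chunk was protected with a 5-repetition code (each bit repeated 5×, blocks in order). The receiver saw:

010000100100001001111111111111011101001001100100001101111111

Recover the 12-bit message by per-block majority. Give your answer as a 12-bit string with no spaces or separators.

000111100011

Block 1 (01000): 1 one → 0
Block 2 (01001): 2 ones → 0
Block 3 (00001): 1 one → 0
Block 4 (00111): 3 ones → 1
Block 5 (11111): 5 ones → 1
Block 6 (11111): 5 ones → 1
Block 7 (01110): 3 ones → 1
Block 8 (10010): 2 ones → 0
Block 9 (01100): 2 ones → 0
Block 10 (10000): 1 one → 0
Block 11 (11011): 4 ones → 1
Block 12 (11111): 5 ones → 1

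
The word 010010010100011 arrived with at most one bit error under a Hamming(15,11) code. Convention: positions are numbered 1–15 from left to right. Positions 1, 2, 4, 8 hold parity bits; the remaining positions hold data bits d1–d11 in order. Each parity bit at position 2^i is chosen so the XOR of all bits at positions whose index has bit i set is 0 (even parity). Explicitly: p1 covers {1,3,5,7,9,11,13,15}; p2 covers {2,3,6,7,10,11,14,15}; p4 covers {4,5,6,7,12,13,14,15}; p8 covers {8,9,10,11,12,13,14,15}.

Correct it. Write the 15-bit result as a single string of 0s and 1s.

s1 (pos 1,3,5,7,9,11,13,15): 0⊕0⊕1⊕0⊕0⊕0⊕0⊕1 = 0
s2 (pos 2,3,6,7,10,11,14,15): 1⊕0⊕0⊕0⊕1⊕0⊕1⊕1 = 0
s4 (pos 4,5,6,7,12,13,14,15): 0⊕1⊕0⊕0⊕0⊕0⊕1⊕1 = 1
s8 (pos 8,9,10,11,12,13,14,15): 1⊕0⊕1⊕0⊕0⊕0⊕1⊕1 = 0
Syndrome s8…s1 = 0100 → error at position 4.
Flip position 4: 010010010100011 → 010110010100011

010110010100011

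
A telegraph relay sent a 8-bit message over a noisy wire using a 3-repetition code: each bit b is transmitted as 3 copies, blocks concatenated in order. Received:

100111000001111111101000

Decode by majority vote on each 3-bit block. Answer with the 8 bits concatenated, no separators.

Block 1 (100): 1 one → 0
Block 2 (111): 3 ones → 1
Block 3 (000): 0 ones → 0
Block 4 (001): 1 one → 0
Block 5 (111): 3 ones → 1
Block 6 (111): 3 ones → 1
Block 7 (101): 2 ones → 1
Block 8 (000): 0 ones → 0

01001110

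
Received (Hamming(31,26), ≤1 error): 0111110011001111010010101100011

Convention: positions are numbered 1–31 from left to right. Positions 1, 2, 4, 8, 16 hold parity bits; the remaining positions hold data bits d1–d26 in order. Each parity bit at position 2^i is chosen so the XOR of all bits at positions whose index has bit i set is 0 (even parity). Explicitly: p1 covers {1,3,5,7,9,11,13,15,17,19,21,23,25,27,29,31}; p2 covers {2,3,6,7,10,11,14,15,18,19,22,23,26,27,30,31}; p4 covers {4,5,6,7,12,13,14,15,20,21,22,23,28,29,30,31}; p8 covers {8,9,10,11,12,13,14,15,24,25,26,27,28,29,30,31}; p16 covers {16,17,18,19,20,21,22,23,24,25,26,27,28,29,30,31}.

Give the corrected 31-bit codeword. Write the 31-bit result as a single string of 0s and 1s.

s1 (pos 1,3,5,7,9,11,13,15,17,19,21,23,25,27,29,31): 0⊕1⊕1⊕0⊕1⊕0⊕1⊕1⊕0⊕0⊕1⊕1⊕1⊕0⊕0⊕1 = 1
s2 (pos 2,3,6,7,10,11,14,15,18,19,22,23,26,27,30,31): 1⊕1⊕1⊕0⊕1⊕0⊕1⊕1⊕1⊕0⊕0⊕1⊕1⊕0⊕1⊕1 = 1
s4 (pos 4,5,6,7,12,13,14,15,20,21,22,23,28,29,30,31): 1⊕1⊕1⊕0⊕0⊕1⊕1⊕1⊕0⊕1⊕0⊕1⊕0⊕0⊕1⊕1 = 0
s8 (pos 8,9,10,11,12,13,14,15,24,25,26,27,28,29,30,31): 0⊕1⊕1⊕0⊕0⊕1⊕1⊕1⊕0⊕1⊕1⊕0⊕0⊕0⊕1⊕1 = 1
s16 (pos 16,17,18,19,20,21,22,23,24,25,26,27,28,29,30,31): 1⊕0⊕1⊕0⊕0⊕1⊕0⊕1⊕0⊕1⊕1⊕0⊕0⊕0⊕1⊕1 = 0
Syndrome s16…s1 = 01011 → error at position 11.
Flip position 11: 0111110011001111010010101100011 → 0111110011101111010010101100011

0111110011101111010010101100011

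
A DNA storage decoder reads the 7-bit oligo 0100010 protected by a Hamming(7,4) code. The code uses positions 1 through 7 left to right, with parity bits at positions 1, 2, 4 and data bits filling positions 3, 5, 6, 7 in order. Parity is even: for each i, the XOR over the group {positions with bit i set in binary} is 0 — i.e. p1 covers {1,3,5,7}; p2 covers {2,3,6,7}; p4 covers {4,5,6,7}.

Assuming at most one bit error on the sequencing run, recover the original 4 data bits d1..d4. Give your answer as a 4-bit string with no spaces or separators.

s1 (pos 1,3,5,7): 0⊕0⊕0⊕0 = 0
s2 (pos 2,3,6,7): 1⊕0⊕1⊕0 = 0
s4 (pos 4,5,6,7): 0⊕0⊕1⊕0 = 1
Syndrome s4…s1 = 100 → error at position 4.
Flip position 4: 0100010 → 0101010
Read data bits from positions 3,5,6,7: 0010

0010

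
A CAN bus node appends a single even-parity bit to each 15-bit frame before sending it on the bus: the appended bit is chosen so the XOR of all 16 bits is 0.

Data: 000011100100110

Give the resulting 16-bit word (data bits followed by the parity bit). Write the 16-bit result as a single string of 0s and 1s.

XOR of the 15 data bits: 0⊕0⊕0⊕0⊕1⊕1⊕1⊕0⊕0⊕1⊕0⊕0⊕1⊕1⊕0 = 0
Parity bit = 0 (so all 16 bits XOR to 0).

0000111001001100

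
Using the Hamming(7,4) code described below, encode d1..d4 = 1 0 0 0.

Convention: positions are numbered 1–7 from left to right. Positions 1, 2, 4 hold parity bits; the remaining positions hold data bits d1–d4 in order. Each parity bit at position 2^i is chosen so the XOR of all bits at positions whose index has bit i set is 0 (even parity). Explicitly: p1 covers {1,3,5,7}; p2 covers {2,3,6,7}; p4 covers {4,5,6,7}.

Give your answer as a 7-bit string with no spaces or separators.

1110000

Place data at non-parity positions: p1 p2 1 p4 0 0 0
p1 (pos 1,3,5,7): XOR of data positions = 1⊕0⊕0 = 1
p2 (pos 2,3,6,7): XOR of data positions = 1⊕0⊕0 = 1
p4 (pos 4,5,6,7): XOR of data positions = 0⊕0⊕0 = 0
Codeword: 1110000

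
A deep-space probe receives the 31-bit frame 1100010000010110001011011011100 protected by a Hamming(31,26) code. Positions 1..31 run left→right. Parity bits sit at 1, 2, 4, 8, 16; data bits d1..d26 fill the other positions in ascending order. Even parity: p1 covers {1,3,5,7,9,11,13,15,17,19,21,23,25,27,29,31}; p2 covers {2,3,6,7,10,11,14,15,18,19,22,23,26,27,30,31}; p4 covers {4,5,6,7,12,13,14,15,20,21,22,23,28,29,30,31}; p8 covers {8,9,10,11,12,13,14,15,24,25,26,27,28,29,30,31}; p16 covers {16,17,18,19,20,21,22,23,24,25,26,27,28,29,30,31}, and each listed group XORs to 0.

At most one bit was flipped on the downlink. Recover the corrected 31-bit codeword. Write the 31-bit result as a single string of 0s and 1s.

1110010000010110001011011011100

s1 (pos 1,3,5,7,9,11,13,15,17,19,21,23,25,27,29,31): 1⊕0⊕0⊕0⊕0⊕0⊕0⊕1⊕0⊕1⊕1⊕0⊕1⊕1⊕1⊕0 = 1
s2 (pos 2,3,6,7,10,11,14,15,18,19,22,23,26,27,30,31): 1⊕0⊕1⊕0⊕0⊕0⊕1⊕1⊕0⊕1⊕1⊕0⊕0⊕1⊕0⊕0 = 1
s4 (pos 4,5,6,7,12,13,14,15,20,21,22,23,28,29,30,31): 0⊕0⊕1⊕0⊕1⊕0⊕1⊕1⊕0⊕1⊕1⊕0⊕1⊕1⊕0⊕0 = 0
s8 (pos 8,9,10,11,12,13,14,15,24,25,26,27,28,29,30,31): 0⊕0⊕0⊕0⊕1⊕0⊕1⊕1⊕1⊕1⊕0⊕1⊕1⊕1⊕0⊕0 = 0
s16 (pos 16,17,18,19,20,21,22,23,24,25,26,27,28,29,30,31): 0⊕0⊕0⊕1⊕0⊕1⊕1⊕0⊕1⊕1⊕0⊕1⊕1⊕1⊕0⊕0 = 0
Syndrome s16…s1 = 00011 → error at position 3.
Flip position 3: 1100010000010110001011011011100 → 1110010000010110001011011011100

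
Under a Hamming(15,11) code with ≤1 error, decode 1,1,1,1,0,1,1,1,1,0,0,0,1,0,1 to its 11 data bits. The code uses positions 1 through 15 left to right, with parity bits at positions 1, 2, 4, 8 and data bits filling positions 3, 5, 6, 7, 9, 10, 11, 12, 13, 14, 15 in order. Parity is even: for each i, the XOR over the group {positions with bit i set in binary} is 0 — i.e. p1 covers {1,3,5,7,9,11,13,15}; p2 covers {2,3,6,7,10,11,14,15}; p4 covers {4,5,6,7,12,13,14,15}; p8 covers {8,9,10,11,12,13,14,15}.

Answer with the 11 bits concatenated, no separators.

10011000101

s1 (pos 1,3,5,7,9,11,13,15): 1⊕1⊕0⊕1⊕1⊕0⊕1⊕1 = 0
s2 (pos 2,3,6,7,10,11,14,15): 1⊕1⊕1⊕1⊕0⊕0⊕0⊕1 = 1
s4 (pos 4,5,6,7,12,13,14,15): 1⊕0⊕1⊕1⊕0⊕1⊕0⊕1 = 1
s8 (pos 8,9,10,11,12,13,14,15): 1⊕1⊕0⊕0⊕0⊕1⊕0⊕1 = 0
Syndrome s8…s1 = 0110 → error at position 6.
Flip position 6: 111101111000101 → 111100111000101
Read data bits from positions 3,5,6,7,9,10,11,12,13,14,15: 10011000101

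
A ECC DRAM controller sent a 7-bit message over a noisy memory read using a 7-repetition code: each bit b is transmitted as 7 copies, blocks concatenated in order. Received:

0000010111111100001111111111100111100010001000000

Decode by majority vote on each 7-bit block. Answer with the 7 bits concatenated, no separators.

0101100

Block 1 (0000010): 1 one → 0
Block 2 (1111111): 7 ones → 1
Block 3 (0000111): 3 ones → 0
Block 4 (1111111): 7 ones → 1
Block 5 (1001111): 5 ones → 1
Block 6 (0001000): 1 one → 0
Block 7 (1000000): 1 one → 0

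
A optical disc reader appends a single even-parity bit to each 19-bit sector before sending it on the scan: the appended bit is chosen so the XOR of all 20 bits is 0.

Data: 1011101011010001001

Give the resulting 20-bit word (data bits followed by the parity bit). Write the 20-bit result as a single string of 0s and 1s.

10111010110100010010

XOR of the 19 data bits: 1⊕0⊕1⊕1⊕1⊕0⊕1⊕0⊕1⊕1⊕0⊕1⊕0⊕0⊕0⊕1⊕0⊕0⊕1 = 0
Parity bit = 0 (so all 20 bits XOR to 0).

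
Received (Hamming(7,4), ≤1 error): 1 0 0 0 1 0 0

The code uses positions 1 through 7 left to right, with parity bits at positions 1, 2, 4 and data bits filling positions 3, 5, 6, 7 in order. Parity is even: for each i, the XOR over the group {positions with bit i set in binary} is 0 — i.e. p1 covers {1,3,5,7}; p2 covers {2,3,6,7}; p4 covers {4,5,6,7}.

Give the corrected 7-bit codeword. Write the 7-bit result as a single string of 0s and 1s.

s1 (pos 1,3,5,7): 1⊕0⊕1⊕0 = 0
s2 (pos 2,3,6,7): 0⊕0⊕0⊕0 = 0
s4 (pos 4,5,6,7): 0⊕1⊕0⊕0 = 1
Syndrome s4…s1 = 100 → error at position 4.
Flip position 4: 1000100 → 1001100

1001100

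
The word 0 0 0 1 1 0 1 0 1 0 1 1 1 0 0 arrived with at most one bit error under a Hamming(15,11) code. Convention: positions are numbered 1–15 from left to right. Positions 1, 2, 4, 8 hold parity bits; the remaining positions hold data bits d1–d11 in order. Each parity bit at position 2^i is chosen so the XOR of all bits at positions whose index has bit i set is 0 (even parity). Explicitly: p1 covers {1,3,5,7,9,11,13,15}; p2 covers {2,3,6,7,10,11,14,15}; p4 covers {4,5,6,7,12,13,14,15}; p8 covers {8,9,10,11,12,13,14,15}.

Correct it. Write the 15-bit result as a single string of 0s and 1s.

s1 (pos 1,3,5,7,9,11,13,15): 0⊕0⊕1⊕1⊕1⊕1⊕1⊕0 = 1
s2 (pos 2,3,6,7,10,11,14,15): 0⊕0⊕0⊕1⊕0⊕1⊕0⊕0 = 0
s4 (pos 4,5,6,7,12,13,14,15): 1⊕1⊕0⊕1⊕1⊕1⊕0⊕0 = 1
s8 (pos 8,9,10,11,12,13,14,15): 0⊕1⊕0⊕1⊕1⊕1⊕0⊕0 = 0
Syndrome s8…s1 = 0101 → error at position 5.
Flip position 5: 000110101011100 → 000100101011100

000100101011100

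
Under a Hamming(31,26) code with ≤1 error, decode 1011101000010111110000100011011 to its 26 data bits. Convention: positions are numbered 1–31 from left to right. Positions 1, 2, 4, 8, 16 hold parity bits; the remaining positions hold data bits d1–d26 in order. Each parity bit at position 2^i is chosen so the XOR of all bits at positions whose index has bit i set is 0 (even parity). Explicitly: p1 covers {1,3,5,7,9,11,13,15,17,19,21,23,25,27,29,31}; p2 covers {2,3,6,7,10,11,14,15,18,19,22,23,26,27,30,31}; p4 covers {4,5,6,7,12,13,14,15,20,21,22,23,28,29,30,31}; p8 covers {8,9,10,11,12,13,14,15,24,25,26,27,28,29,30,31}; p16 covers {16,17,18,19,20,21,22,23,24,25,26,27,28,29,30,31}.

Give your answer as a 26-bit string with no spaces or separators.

11010011011110000100011011

s1 (pos 1,3,5,7,9,11,13,15,17,19,21,23,25,27,29,31): 1⊕1⊕1⊕1⊕0⊕0⊕0⊕1⊕1⊕0⊕0⊕1⊕0⊕1⊕0⊕1 = 1
s2 (pos 2,3,6,7,10,11,14,15,18,19,22,23,26,27,30,31): 0⊕1⊕0⊕1⊕0⊕0⊕1⊕1⊕1⊕0⊕0⊕1⊕0⊕1⊕1⊕1 = 1
s4 (pos 4,5,6,7,12,13,14,15,20,21,22,23,28,29,30,31): 1⊕1⊕0⊕1⊕1⊕0⊕1⊕1⊕0⊕0⊕0⊕1⊕1⊕0⊕1⊕1 = 0
s8 (pos 8,9,10,11,12,13,14,15,24,25,26,27,28,29,30,31): 0⊕0⊕0⊕0⊕1⊕0⊕1⊕1⊕0⊕0⊕0⊕1⊕1⊕0⊕1⊕1 = 1
s16 (pos 16,17,18,19,20,21,22,23,24,25,26,27,28,29,30,31): 1⊕1⊕1⊕0⊕0⊕0⊕0⊕1⊕0⊕0⊕0⊕1⊕1⊕0⊕1⊕1 = 0
Syndrome s16…s1 = 01011 → error at position 11.
Flip position 11: 1011101000010111110000100011011 → 1011101000110111110000100011011
Read data bits from positions 3,5,6,7,9,10,11,12,13,14,15,17,18,19,20,21,22,23,24,25,26,27,28,29,30,31: 11010011011110000100011011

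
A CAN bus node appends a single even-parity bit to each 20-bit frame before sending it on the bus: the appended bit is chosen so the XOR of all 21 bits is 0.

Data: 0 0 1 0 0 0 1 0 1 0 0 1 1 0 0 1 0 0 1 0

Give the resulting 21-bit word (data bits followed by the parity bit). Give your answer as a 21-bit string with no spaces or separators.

001000101001100100101

XOR of the 20 data bits: 0⊕0⊕1⊕0⊕0⊕0⊕1⊕0⊕1⊕0⊕0⊕1⊕1⊕0⊕0⊕1⊕0⊕0⊕1⊕0 = 1
Parity bit = 1 (so all 21 bits XOR to 0).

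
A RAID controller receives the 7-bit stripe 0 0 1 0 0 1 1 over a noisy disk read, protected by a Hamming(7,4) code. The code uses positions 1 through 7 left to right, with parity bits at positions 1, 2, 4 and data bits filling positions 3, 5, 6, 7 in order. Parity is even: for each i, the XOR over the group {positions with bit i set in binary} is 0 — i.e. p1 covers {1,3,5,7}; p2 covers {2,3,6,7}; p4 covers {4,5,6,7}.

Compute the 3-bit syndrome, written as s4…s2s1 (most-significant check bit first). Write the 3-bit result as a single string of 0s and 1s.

010

s1 (pos 1,3,5,7): 0⊕1⊕0⊕1 = 0
s2 (pos 2,3,6,7): 0⊕1⊕1⊕1 = 1
s4 (pos 4,5,6,7): 0⊕0⊕1⊕1 = 0
Syndrome s4…s1 = 010 → error at position 2.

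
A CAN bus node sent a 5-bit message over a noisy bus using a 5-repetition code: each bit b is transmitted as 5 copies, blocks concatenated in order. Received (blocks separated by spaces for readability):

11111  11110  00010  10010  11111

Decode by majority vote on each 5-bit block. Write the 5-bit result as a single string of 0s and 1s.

Block 1 (11111): 5 ones → 1
Block 2 (11110): 4 ones → 1
Block 3 (00010): 1 one → 0
Block 4 (10010): 2 ones → 0
Block 5 (11111): 5 ones → 1

11001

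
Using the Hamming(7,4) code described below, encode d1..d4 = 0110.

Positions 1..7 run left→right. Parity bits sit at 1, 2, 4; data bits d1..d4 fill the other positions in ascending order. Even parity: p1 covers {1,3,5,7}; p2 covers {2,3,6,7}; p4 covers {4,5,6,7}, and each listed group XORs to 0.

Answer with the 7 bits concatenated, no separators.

1100110

Place data at non-parity positions: p1 p2 0 p4 1 1 0
p1 (pos 1,3,5,7): XOR of data positions = 0⊕1⊕0 = 1
p2 (pos 2,3,6,7): XOR of data positions = 0⊕1⊕0 = 1
p4 (pos 4,5,6,7): XOR of data positions = 1⊕1⊕0 = 0
Codeword: 1100110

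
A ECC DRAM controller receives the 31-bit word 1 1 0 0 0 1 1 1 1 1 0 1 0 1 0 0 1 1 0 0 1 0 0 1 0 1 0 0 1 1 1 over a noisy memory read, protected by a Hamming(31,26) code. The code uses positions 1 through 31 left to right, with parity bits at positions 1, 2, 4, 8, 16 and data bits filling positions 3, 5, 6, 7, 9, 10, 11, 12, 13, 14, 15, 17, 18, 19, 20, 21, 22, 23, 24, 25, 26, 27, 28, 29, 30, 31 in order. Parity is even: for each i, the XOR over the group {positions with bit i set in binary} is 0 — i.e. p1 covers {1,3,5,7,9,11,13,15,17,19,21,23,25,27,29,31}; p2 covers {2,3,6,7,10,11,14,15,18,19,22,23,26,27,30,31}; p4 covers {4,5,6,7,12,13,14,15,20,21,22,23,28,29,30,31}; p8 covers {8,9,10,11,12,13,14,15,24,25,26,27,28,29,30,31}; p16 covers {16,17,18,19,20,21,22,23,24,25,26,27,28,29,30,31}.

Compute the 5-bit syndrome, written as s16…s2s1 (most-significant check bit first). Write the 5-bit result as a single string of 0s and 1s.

00011

s1 (pos 1,3,5,7,9,11,13,15,17,19,21,23,25,27,29,31): 1⊕0⊕0⊕1⊕1⊕0⊕0⊕0⊕1⊕0⊕1⊕0⊕0⊕0⊕1⊕1 = 1
s2 (pos 2,3,6,7,10,11,14,15,18,19,22,23,26,27,30,31): 1⊕0⊕1⊕1⊕1⊕0⊕1⊕0⊕1⊕0⊕0⊕0⊕1⊕0⊕1⊕1 = 1
s4 (pos 4,5,6,7,12,13,14,15,20,21,22,23,28,29,30,31): 0⊕0⊕1⊕1⊕1⊕0⊕1⊕0⊕0⊕1⊕0⊕0⊕0⊕1⊕1⊕1 = 0
s8 (pos 8,9,10,11,12,13,14,15,24,25,26,27,28,29,30,31): 1⊕1⊕1⊕0⊕1⊕0⊕1⊕0⊕1⊕0⊕1⊕0⊕0⊕1⊕1⊕1 = 0
s16 (pos 16,17,18,19,20,21,22,23,24,25,26,27,28,29,30,31): 0⊕1⊕1⊕0⊕0⊕1⊕0⊕0⊕1⊕0⊕1⊕0⊕0⊕1⊕1⊕1 = 0
Syndrome s16…s1 = 00011 → error at position 3.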